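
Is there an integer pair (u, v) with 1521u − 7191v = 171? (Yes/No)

Yes

By Bézout, 1521u − 7191v = 171 has integer solutions iff gcd(1521, 7191) | 171.
Euclid: 7191 = 4·1521 + 1107; 1521 = 1·1107 + 414; 1107 = 2·414 + 279; 414 = 1·279 + 135; 279 = 2·135 + 9; 135 = 15·9 + 0. gcd = 9; 171 mod 9 = 0. Yes.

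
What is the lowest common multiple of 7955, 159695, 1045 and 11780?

346557952180

7955 = 5 · 37 · 43; 159695 = 5 · 19 · 41²; 1045 = 5 · 11 · 19; 11780 = 2² · 5 · 19 · 31
lcm takes max exponent of each prime: 2² · 5 · 11 · 19 · 31 · 37 · 41² · 43 = 346557952180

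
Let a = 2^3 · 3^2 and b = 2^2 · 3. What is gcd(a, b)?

min exponent per shared prime: 2^2 · 3 = 12

12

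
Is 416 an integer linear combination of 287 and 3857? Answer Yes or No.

No

gcd(287, 3857): 3857 = 13·287 + 126; 287 = 2·126 + 35; 126 = 3·35 + 21; 35 = 1·21 + 14; 21 = 1·14 + 7; 14 = 2·7 + 0 → 7
7 does not divide 416, so a solution does not exist.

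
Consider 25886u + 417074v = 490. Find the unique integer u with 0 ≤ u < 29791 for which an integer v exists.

gcd(25886, 417074) = 14 (Euclid: 417074 = 16·25886 + 2898; 25886 = 8·2898 + 2702; 2898 = 1·2702 + 196; 2702 = 13·196 + 154; 196 = 1·154 + 42; 154 = 3·42 + 28; 42 = 1·28 + 14; 28 = 2·14 + 0), and 14 | 490.
Extended Euclid: 25886·(-10650) + 417074·(661) = 14. Scale by 35: u₀ = -372750.
General solution u = u₀ + 29791t; reducing mod 29791 gives u = 14533 (and v = -902).

14533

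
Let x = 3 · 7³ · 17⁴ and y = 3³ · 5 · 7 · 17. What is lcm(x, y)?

3867439905

max exponent per prime: 3³ · 5 · 7³ · 17⁴ = 3867439905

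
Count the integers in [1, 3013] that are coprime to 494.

1318

Prime factors of 494: 2, 13, 19. Count integers ≤ 3013 divisible by none of them.
By inclusion–exclusion: 3013 − ⌊3013/2⌋ − ⌊3013/13⌋ − ⌊3013/19⌋ + ⌊3013/26⌋ + ⌊3013/38⌋ + ⌊3013/247⌋ − ⌊3013/494⌋ = 1318.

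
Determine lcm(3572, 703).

132164

gcd first: 3572 = 5·703 + 57; 703 = 12·57 + 19; 57 = 3·19 + 0 → gcd = 19
lcm = 3572·703/gcd = 2511116/19 = 132164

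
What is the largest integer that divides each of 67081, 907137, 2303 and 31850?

49

67081 = 7² · 37²; 907137 = 3² · 7² · 11² · 17; 2303 = 7² · 47; 31850 = 2 · 5² · 7² · 13
gcd takes min exponent of each prime: 7² = 49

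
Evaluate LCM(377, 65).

377 = 13 · 29; 65 = 5 · 13
max exponents: 5 · 13 · 29 = 1885

1885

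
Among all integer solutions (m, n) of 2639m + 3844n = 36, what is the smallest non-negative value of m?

1528

Euclid: 3844 = 1·2639 + 1205; 2639 = 2·1205 + 229; 1205 = 5·229 + 60; 229 = 3·60 + 49; 60 = 1·49 + 11; 49 = 4·11 + 5; 11 = 2·5 + 1; 5 = 5·1 + 0 → gcd = 1; 36 = 1·36.
Back-substitution yields 2639·(-705) + 3844·(484) = 1, so one solution is m = -705·36 = -25380, n = 484·36 = 17424.
Solutions in m differ by 3844/1 = 3844; the one in [0, 3844) is -25380 mod 3844 = 1528.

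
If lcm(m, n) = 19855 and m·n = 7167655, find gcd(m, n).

361

From gcd × lcm = mn: gcd = 7167655 / 19855 = 361.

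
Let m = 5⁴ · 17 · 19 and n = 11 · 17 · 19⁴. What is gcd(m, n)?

min exponent per shared prime: 17 · 19 = 323

323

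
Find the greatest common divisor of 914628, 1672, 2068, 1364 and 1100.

gcd(914628, 1672): 914628 = 547·1672 + 44; 1672 = 38·44 + 0 → 44
gcd(44, 2068): 2068 = 47·44 + 0 → 44
gcd(44, 1364): 1364 = 31·44 + 0 → 44
gcd(44, 1100): 1100 = 25·44 + 0 → 44

44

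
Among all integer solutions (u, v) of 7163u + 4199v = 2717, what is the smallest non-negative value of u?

Reduce mod 4199: 7163u ≡ 2717 (mod 4199). With g = gcd(7163, 4199) = 247 dividing 2717, divide through: 29u ≡ 11 (mod 17).
Since gcd(29, 17) = 1, u ≡ 11·(29)⁻¹ ≡ 8 (mod 17). Smallest non-negative: 8.

8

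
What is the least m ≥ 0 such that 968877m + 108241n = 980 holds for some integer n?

Euclid: 968877 = 8·108241 + 102949; 108241 = 1·102949 + 5292; 102949 = 19·5292 + 2401; 5292 = 2·2401 + 490; 2401 = 4·490 + 441; 490 = 1·441 + 49; 441 = 9·49 + 0 → gcd = 49; 980 = 49·20.
Back-substitution yields 968877·(-225) + 108241·(2014) = 49, so one solution is m = -225·20 = -4500, n = 2014·20 = 40280.
Solutions in m differ by 108241/49 = 2209; the one in [0, 2209) is -4500 mod 2209 = 2127.

2127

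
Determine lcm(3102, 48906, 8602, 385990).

3102 = 2 · 3 · 11 · 47; 48906 = 2 · 3² · 11 · 13 · 19; 8602 = 2 · 11 · 17 · 23; 385990 = 2 · 5 · 11³ · 29
lcm takes max exponent of each prime: 2 · 3² · 5 · 11³ · 13 · 17 · 19 · 23 · 29 · 47 = 15768490885290

15768490885290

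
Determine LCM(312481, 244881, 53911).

312481 = 13² · 43²; 244881 = 3² · 7 · 13² · 23; 53911 = 11 · 13² · 29
lcm takes max exponent of each prime: 3² · 7 · 11 · 13² · 23 · 29 · 43² = 144438405111

144438405111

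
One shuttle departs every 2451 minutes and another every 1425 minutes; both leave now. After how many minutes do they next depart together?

2451 = 3 · 19 · 43; 1425 = 3 · 5² · 19
max exponents: 3 · 5² · 19 · 43 = 61275

61275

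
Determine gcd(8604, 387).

Euclid: 8604 = 22·387 + 90; 387 = 4·90 + 27; 90 = 3·27 + 9; 27 = 3·9 + 0. Last nonzero remainder: 9.

9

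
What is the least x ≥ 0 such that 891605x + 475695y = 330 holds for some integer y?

183

Reduce mod 475695: 891605x ≡ 330 (mod 475695). With g = gcd(891605, 475695) = 55 dividing 330, divide through: 16211x ≡ 6 (mod 8649).
Since gcd(16211, 8649) = 1, x ≡ 6·(16211)⁻¹ ≡ 183 (mod 8649). Smallest non-negative: 183.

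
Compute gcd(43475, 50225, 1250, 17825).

25

gcd(43475, 50225): 50225 = 1·43475 + 6750; 43475 = 6·6750 + 2975; 6750 = 2·2975 + 800; 2975 = 3·800 + 575; 800 = 1·575 + 225; 575 = 2·225 + 125; 225 = 1·125 + 100; 125 = 1·100 + 25; 100 = 4·25 + 0 → 25
gcd(25, 1250): 1250 = 50·25 + 0 → 25
gcd(25, 17825): 17825 = 713·25 + 0 → 25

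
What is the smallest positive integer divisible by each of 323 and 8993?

170867

gcd first: 8993 = 27·323 + 272; 323 = 1·272 + 51; 272 = 5·51 + 17; 51 = 3·17 + 0 → gcd = 17
lcm = 323·8993/gcd = 2904739/17 = 170867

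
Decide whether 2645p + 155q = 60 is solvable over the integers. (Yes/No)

Yes

By Bézout, 2645p + 155q = 60 has integer solutions iff gcd(2645, 155) | 60.
Euclid: 2645 = 17·155 + 10; 155 = 15·10 + 5; 10 = 2·5 + 0. gcd = 5; 60 mod 5 = 0. Yes.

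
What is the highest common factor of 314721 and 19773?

314721 = 3² · 11² · 17²
19773 = 3² · 13³
Common: 3² = 9

9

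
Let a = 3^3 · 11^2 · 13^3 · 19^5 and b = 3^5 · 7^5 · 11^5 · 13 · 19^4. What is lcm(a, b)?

max exponent per prime: 3^5 · 7^5 · 11^5 · 13^3 · 19^5 = 3578145208434909064953

3578145208434909064953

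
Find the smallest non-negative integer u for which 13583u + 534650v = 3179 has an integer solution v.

1063

Euclid: 534650 = 39·13583 + 4913; 13583 = 2·4913 + 3757; 4913 = 1·3757 + 1156; 3757 = 3·1156 + 289; 1156 = 4·289 + 0 → gcd = 289; 3179 = 289·11.
Back-substitution yields 13583·(433) + 534650·(-11) = 289, so one solution is u = 433·11 = 4763, v = -11·11 = -121.
Solutions in u differ by 534650/289 = 1850; the one in [0, 1850) is 4763 mod 1850 = 1063.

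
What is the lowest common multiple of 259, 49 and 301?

lcm(259, 49) = 259·49/gcd = 12691/7 = 1813
lcm(1813, 301) = 1813·301/gcd = 545713/7 = 77959

77959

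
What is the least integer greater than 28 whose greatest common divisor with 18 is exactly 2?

gcd(k, 18) = 2 forces 2 | k; write k = 2s. Then gcd(2s, 2·9) = 2·gcd(s, 9), so need gcd(s, 9) = 1.
2s > 28 gives s ≥ 15. The least s ≥ 15 coprime to 9 is 16, so k = 2·16 = 32.

32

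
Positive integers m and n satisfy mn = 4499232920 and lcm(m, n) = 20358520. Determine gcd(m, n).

221

gcd·lcm = product, so gcd = 4499232920/20358520 = 221.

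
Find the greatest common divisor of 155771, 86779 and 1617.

539

gcd(155771, 86779): 155771 = 1·86779 + 68992; 86779 = 1·68992 + 17787; 68992 = 3·17787 + 15631; 17787 = 1·15631 + 2156; 15631 = 7·2156 + 539; 2156 = 4·539 + 0 → 539
gcd(539, 1617): 1617 = 3·539 + 0 → 539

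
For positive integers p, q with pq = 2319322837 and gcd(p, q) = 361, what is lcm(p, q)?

For any two positive integers, gcd × lcm equals their product. Hence lcm = 2319322837 / 361 = 6424717.

6424717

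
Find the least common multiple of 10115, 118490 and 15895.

9123730

lcm(10115, 118490) = 10115·118490/gcd = 1198526350/1445 = 829430
lcm(829430, 15895) = 829430·15895/gcd = 13183789850/1445 = 9123730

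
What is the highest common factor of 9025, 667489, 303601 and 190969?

gcd(9025, 667489): 667489 = 73·9025 + 8664; 9025 = 1·8664 + 361; 8664 = 24·361 + 0 → 361
gcd(361, 303601): 303601 = 841·361 + 0 → 361
gcd(361, 190969): 190969 = 529·361 + 0 → 361

361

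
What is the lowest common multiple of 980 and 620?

30380

gcd first: 980 = 1·620 + 360; 620 = 1·360 + 260; 360 = 1·260 + 100; 260 = 2·100 + 60; 100 = 1·60 + 40; 60 = 1·40 + 20; 40 = 2·20 + 0 → gcd = 20
lcm = 980·620/gcd = 607600/20 = 30380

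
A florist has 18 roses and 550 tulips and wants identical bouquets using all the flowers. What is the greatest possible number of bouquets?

Euclid: 550 = 30·18 + 10; 18 = 1·10 + 8; 10 = 1·8 + 2; 8 = 4·2 + 0. Last nonzero remainder: 2.

2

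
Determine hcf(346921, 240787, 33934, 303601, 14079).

361

346921 = 19² · 31²; 240787 = 19² · 23 · 29; 33934 = 2 · 19² · 47; 303601 = 19² · 29²; 14079 = 3 · 13 · 19²
gcd takes min exponent of each prime: 19² = 361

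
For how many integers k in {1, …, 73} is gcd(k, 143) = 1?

Prime factors of 143: 11, 13. Count integers ≤ 73 divisible by none of them.
By inclusion–exclusion: 73 − ⌊73/11⌋ − ⌊73/13⌋ + ⌊73/143⌋ = 62.

62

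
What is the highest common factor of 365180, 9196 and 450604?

76

365180 = 2² · 5 · 19 · 31²; 9196 = 2² · 11² · 19; 450604 = 2² · 7² · 11² · 19
gcd takes min exponent of each prime: 2² · 19 = 76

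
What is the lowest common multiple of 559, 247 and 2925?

lcm(559, 247) = 559·247/gcd = 138073/13 = 10621
lcm(10621, 2925) = 10621·2925/gcd = 31066425/13 = 2389725

2389725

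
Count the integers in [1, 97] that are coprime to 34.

Prime factors of 34: 2, 17. Count integers ≤ 97 divisible by none of them.
By inclusion–exclusion: 97 − ⌊97/2⌋ − ⌊97/17⌋ + ⌊97/34⌋ = 46.

46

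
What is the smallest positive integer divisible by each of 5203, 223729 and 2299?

5203 = 11² · 43; 223729 = 11² · 43²; 2299 = 11² · 19
lcm takes max exponent of each prime: 11² · 19 · 43² = 4250851

4250851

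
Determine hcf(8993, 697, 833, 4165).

17

gcd(8993, 697): 8993 = 12·697 + 629; 697 = 1·629 + 68; 629 = 9·68 + 17; 68 = 4·17 + 0 → 17
gcd(17, 833): 833 = 49·17 + 0 → 17
gcd(17, 4165): 4165 = 245·17 + 0 → 17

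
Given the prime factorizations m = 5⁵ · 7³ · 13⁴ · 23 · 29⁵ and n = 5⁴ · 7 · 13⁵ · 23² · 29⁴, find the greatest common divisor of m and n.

min exponent per shared prime: 5⁴ · 7 · 13⁴ · 23 · 29⁴ = 2032690672000625

2032690672000625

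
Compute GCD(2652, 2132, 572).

52

2652 = 2² · 3 · 13 · 17; 2132 = 2² · 13 · 41; 572 = 2² · 11 · 13
gcd takes min exponent of each prime: 2² · 13 = 52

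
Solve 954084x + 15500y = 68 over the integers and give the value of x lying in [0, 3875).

Euclid: 954084 = 61·15500 + 8584; 15500 = 1·8584 + 6916; 8584 = 1·6916 + 1668; 6916 = 4·1668 + 244; 1668 = 6·244 + 204; 244 = 1·204 + 40; 204 = 5·40 + 4; 40 = 10·4 + 0 → gcd = 4; 68 = 4·17.
Back-substitution yields 954084·(381) + 15500·(-23452) = 4, so one solution is x = 381·17 = 6477, y = -23452·17 = -398684.
Solutions in x differ by 15500/4 = 3875; the one in [0, 3875) is 6477 mod 3875 = 2602.

2602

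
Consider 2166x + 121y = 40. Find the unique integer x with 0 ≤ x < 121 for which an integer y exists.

gcd(2166, 121) = 1 (Euclid: 2166 = 17·121 + 109; 121 = 1·109 + 12; 109 = 9·12 + 1; 12 = 12·1 + 0), and 1 | 40.
Extended Euclid: 2166·(10) + 121·(-179) = 1. Scale by 40: x₀ = 400.
General solution x = x₀ + 121t; reducing mod 121 gives x = 37 (and y = -662).

37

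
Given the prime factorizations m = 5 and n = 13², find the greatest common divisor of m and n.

1

min exponent per shared prime: (none) = 1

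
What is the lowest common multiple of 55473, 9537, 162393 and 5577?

lcm(55473, 9537) = 55473·9537/gcd = 529046001/33 = 16031697
lcm(16031697, 162393) = 16031697·162393/gcd = 2603435370921/33 = 78891980937
lcm(78891980937, 5577) = 78891980937·5577/gcd = 439980577685649/33 = 13332744778353

13332744778353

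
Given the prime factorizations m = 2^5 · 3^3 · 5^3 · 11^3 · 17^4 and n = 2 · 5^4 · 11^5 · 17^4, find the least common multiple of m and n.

7263615908340000

max exponent per prime: 2^5 · 3^3 · 5^4 · 11^5 · 17^4 = 7263615908340000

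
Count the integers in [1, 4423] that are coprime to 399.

2395

Prime factors of 399: 3, 7, 19. Count integers ≤ 4423 divisible by none of them.
By inclusion–exclusion: 4423 − ⌊4423/3⌋ − ⌊4423/7⌋ − ⌊4423/19⌋ + ⌊4423/21⌋ + ⌊4423/57⌋ + ⌊4423/133⌋ − ⌊4423/399⌋ = 2395.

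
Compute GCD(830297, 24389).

1

830297 = 13² · 17³
24389 = 29³
Common: 1 = 1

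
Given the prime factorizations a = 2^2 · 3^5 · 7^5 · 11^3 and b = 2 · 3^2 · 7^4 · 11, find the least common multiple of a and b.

21743753724

max exponent per prime: 2^2 · 3^5 · 7^5 · 11^3 = 21743753724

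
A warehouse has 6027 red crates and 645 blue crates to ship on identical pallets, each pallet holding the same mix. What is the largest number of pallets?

3

Euclid: 6027 = 9·645 + 222; 645 = 2·222 + 201; 222 = 1·201 + 21; 201 = 9·21 + 12; 21 = 1·12 + 9; 12 = 1·9 + 3; 9 = 3·3 + 0. Last nonzero remainder: 3.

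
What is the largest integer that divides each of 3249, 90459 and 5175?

gcd(3249, 90459): 90459 = 27·3249 + 2736; 3249 = 1·2736 + 513; 2736 = 5·513 + 171; 513 = 3·171 + 0 → 171
gcd(171, 5175): 5175 = 30·171 + 45; 171 = 3·45 + 36; 45 = 1·36 + 9; 36 = 4·9 + 0 → 9

9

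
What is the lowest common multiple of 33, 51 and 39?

7293

lcm(33, 51) = 33·51/gcd = 1683/3 = 561
lcm(561, 39) = 561·39/gcd = 21879/3 = 7293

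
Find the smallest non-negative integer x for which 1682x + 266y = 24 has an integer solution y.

Euclid: 1682 = 6·266 + 86; 266 = 3·86 + 8; 86 = 10·8 + 6; 8 = 1·6 + 2; 6 = 3·2 + 0 → gcd = 2; 24 = 2·12.
Back-substitution yields 1682·(-34) + 266·(215) = 2, so one solution is x = -34·12 = -408, y = 215·12 = 2580.
Solutions in x differ by 266/2 = 133; the one in [0, 133) is -408 mod 133 = 124.

124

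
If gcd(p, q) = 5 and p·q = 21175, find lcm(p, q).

For any two positive integers, gcd × lcm equals their product. Hence lcm = 21175 / 5 = 4235.

4235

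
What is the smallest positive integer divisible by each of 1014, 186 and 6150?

1014 = 2 · 3 · 13²; 186 = 2 · 3 · 31; 6150 = 2 · 3 · 5² · 41
lcm takes max exponent of each prime: 2 · 3 · 5² · 13² · 31 · 41 = 32219850

32219850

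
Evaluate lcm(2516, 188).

2516 = 2² · 17 · 37; 188 = 2² · 47
max exponents: 2² · 17 · 37 · 47 = 118252

118252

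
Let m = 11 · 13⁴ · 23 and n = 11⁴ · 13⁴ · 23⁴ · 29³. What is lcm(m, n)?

2853970551918320549

max exponent per prime: 11⁴ · 13⁴ · 23⁴ · 29³ = 2853970551918320549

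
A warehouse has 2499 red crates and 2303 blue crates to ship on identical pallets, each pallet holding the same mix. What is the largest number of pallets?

49

2499 = 3 · 7² · 17
2303 = 7² · 47
Common: 7² = 49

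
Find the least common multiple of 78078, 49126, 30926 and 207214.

814340693904738

78078 = 2 · 3 · 7 · 11 · 13²; 49126 = 2 · 7 · 11² · 29; 30926 = 2 · 7 · 47²; 207214 = 2 · 7 · 19² · 41
lcm takes max exponent of each prime: 2 · 3 · 7 · 11² · 13² · 19² · 29 · 41 · 47² = 814340693904738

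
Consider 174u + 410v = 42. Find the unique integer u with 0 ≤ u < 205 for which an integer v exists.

Euclid: 410 = 2·174 + 62; 174 = 2·62 + 50; 62 = 1·50 + 12; 50 = 4·12 + 2; 12 = 6·2 + 0 → gcd = 2; 42 = 2·21.
Back-substitution yields 174·(33) + 410·(-14) = 2, so one solution is u = 33·21 = 693, v = -14·21 = -294.
Solutions in u differ by 410/2 = 205; the one in [0, 205) is 693 mod 205 = 78.

78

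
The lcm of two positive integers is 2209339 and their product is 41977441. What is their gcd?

From gcd × lcm = pq: gcd = 41977441 / 2209339 = 19.

19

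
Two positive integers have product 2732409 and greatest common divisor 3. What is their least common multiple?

910803

gcd·lcm = product, so lcm = 2732409/3 = 910803.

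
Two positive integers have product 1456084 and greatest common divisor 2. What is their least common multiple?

728042

Since gcd(u,v)·lcm(u,v) = uv, lcm = 1456084/2 = 728042.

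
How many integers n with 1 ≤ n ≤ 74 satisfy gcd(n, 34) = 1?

Prime factors of 34: 2, 17. Count integers ≤ 74 divisible by none of them.
By inclusion–exclusion: 74 − ⌊74/2⌋ − ⌊74/17⌋ + ⌊74/34⌋ = 35.

35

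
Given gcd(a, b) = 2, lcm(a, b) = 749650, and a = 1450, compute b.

Using ab = gcd(a,b)·lcm(a,b) = 2·749650 = 1499300, we get b = 1499300/1450 = 1034.

1034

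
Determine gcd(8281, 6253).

169

8281 = 7² · 13²
6253 = 13² · 37
Common: 13² = 169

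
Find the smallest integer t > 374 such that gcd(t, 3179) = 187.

gcd(t, 3179) = 187 forces 187 | t; write t = 187s. Then gcd(187s, 187·17) = 187·gcd(s, 17), so need gcd(s, 17) = 1.
187s > 374 gives s ≥ 3. The least s ≥ 3 coprime to 17 is 3, so t = 187·3 = 561.

561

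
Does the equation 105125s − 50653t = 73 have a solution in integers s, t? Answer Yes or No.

gcd(105125, 50653): 105125 = 2·50653 + 3819; 50653 = 13·3819 + 1006; 3819 = 3·1006 + 801; 1006 = 1·801 + 205; 801 = 3·205 + 186; 205 = 1·186 + 19; 186 = 9·19 + 15; 19 = 1·15 + 4; 15 = 3·4 + 3; 4 = 1·3 + 1; 3 = 3·1 + 0 → 1
1 divides 73, so a solution exists.

Yes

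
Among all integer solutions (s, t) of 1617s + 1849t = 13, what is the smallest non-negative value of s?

gcd(1617, 1849) = 1 (Euclid: 1849 = 1·1617 + 232; 1617 = 6·232 + 225; 232 = 1·225 + 7; 225 = 32·7 + 1; 7 = 7·1 + 0), and 1 | 13.
Extended Euclid: 1617·(263) + 1849·(-230) = 1. Scale by 13: s₀ = 3419.
General solution s = s₀ + 1849k; reducing mod 1849 gives s = 1570 (and t = -1373).

1570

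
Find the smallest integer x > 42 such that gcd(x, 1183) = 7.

49

gcd(x, 1183) = 7 forces 7 | x; write x = 7s. Then gcd(7s, 7·169) = 7·gcd(s, 169), so need gcd(s, 169) = 1.
7s > 42 gives s ≥ 7. The least s ≥ 7 coprime to 169 is 7, so x = 7·7 = 49.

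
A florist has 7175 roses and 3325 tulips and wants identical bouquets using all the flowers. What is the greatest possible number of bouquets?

Euclid: 7175 = 2·3325 + 525; 3325 = 6·525 + 175; 525 = 3·175 + 0. Last nonzero remainder: 175.

175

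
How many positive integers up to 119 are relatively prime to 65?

Prime factors of 65: 5, 13. Count integers ≤ 119 divisible by none of them.
By inclusion–exclusion: 119 − ⌊119/5⌋ − ⌊119/13⌋ + ⌊119/65⌋ = 88.

88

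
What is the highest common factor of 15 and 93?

3

15 = 3 · 5
93 = 3 · 31
Common: 3 = 3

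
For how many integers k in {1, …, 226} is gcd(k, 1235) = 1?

1235 = 5·13·19. Inclusion–exclusion on these primes:
226 − ⌊226/5⌋ − ⌊226/13⌋ − ⌊226/19⌋ + ⌊226/65⌋ + ⌊226/95⌋ + ⌊226/247⌋ − ⌊226/1235⌋ = 158

158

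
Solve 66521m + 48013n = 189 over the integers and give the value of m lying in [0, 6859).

gcd(66521, 48013) = 7 (Euclid: 66521 = 1·48013 + 18508; 48013 = 2·18508 + 10997; 18508 = 1·10997 + 7511; 10997 = 1·7511 + 3486; 7511 = 2·3486 + 539; 3486 = 6·539 + 252; 539 = 2·252 + 35; 252 = 7·35 + 7; 35 = 5·7 + 0), and 7 | 189.
Extended Euclid: 66521·(-1336) + 48013·(1851) = 7. Scale by 27: m₀ = -36072.
General solution m = m₀ + 6859t; reducing mod 6859 gives m = 5082 (and n = -7041).

5082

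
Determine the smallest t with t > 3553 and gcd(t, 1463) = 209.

3762

Multiples of 209 above 3553: 209·18, 209·19, … . Need the cofactor coprime to 1463/209 = 7.
Checking s = 18, 19, … the first with gcd(s, 7) = 1 is s = 18, giving 3762.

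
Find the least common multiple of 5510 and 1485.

1636470

5510 = 2 · 5 · 19 · 29; 1485 = 3³ · 5 · 11
max exponents: 2 · 3³ · 5 · 11 · 19 · 29 = 1636470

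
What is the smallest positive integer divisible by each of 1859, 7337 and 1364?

153754172

1859 = 11 · 13²; 7337 = 11 · 23 · 29; 1364 = 2² · 11 · 31
lcm takes max exponent of each prime: 2² · 11 · 13² · 23 · 29 · 31 = 153754172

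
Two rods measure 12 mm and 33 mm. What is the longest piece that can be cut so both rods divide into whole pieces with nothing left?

12 = 2² · 3
33 = 3 · 11
Common: 3 = 3

3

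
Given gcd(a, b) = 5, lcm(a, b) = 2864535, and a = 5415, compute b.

Using ab = gcd(a,b)·lcm(a,b) = 5·2864535 = 14322675, we get b = 14322675/5415 = 2645.

2645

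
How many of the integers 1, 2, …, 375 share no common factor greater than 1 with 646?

646 = 2·17·19. Inclusion–exclusion on these primes:
375 − ⌊375/2⌋ − ⌊375/17⌋ − ⌊375/19⌋ + ⌊375/34⌋ + ⌊375/38⌋ + ⌊375/323⌋ − ⌊375/646⌋ = 168

168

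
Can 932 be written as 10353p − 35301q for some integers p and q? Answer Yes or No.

gcd(10353, 35301): 35301 = 3·10353 + 4242; 10353 = 2·4242 + 1869; 4242 = 2·1869 + 504; 1869 = 3·504 + 357; 504 = 1·357 + 147; 357 = 2·147 + 63; 147 = 2·63 + 21; 63 = 3·21 + 0 → 21
21 does not divide 932, so a solution does not exist.

No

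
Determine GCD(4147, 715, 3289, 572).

gcd(4147, 715): 4147 = 5·715 + 572; 715 = 1·572 + 143; 572 = 4·143 + 0 → 143
gcd(143, 3289): 3289 = 23·143 + 0 → 143
gcd(143, 572): 572 = 4·143 + 0 → 143

143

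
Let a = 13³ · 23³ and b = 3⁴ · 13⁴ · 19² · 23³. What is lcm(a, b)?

max exponent per prime: 3⁴ · 13⁴ · 19² · 23³ = 10161296829567

10161296829567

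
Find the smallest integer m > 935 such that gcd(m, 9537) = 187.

1309

Multiples of 187 above 935: 187·6, 187·7, … . Need the cofactor coprime to 9537/187 = 51.
Checking s = 6, 7, … the first with gcd(s, 51) = 1 is s = 7, giving 1309.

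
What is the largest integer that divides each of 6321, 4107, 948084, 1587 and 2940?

gcd(6321, 4107): 6321 = 1·4107 + 2214; 4107 = 1·2214 + 1893; 2214 = 1·1893 + 321; 1893 = 5·321 + 288; 321 = 1·288 + 33; 288 = 8·33 + 24; 33 = 1·24 + 9; 24 = 2·9 + 6; 9 = 1·6 + 3; 6 = 2·3 + 0 → 3
gcd(3, 948084): 948084 = 316028·3 + 0 → 3
gcd(3, 1587): 1587 = 529·3 + 0 → 3
gcd(3, 2940): 2940 = 980·3 + 0 → 3

3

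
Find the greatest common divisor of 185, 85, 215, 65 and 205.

185 = 5 · 37; 85 = 5 · 17; 215 = 5 · 43; 65 = 5 · 13; 205 = 5 · 41
gcd takes min exponent of each prime: 5 = 5

5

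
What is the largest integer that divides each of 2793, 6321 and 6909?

2793 = 3 · 7² · 19; 6321 = 3 · 7² · 43; 6909 = 3 · 7² · 47
gcd takes min exponent of each prime: 3 · 7² = 147

147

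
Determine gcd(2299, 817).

Euclid: 2299 = 2·817 + 665; 817 = 1·665 + 152; 665 = 4·152 + 57; 152 = 2·57 + 38; 57 = 1·38 + 19; 38 = 2·19 + 0. Last nonzero remainder: 19.

19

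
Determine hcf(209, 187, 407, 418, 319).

gcd(209, 187): 209 = 1·187 + 22; 187 = 8·22 + 11; 22 = 2·11 + 0 → 11
gcd(11, 407): 407 = 37·11 + 0 → 11
gcd(11, 418): 418 = 38·11 + 0 → 11
gcd(11, 319): 319 = 29·11 + 0 → 11

11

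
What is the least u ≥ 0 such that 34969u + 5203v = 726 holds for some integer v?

21

Euclid: 34969 = 6·5203 + 3751; 5203 = 1·3751 + 1452; 3751 = 2·1452 + 847; 1452 = 1·847 + 605; 847 = 1·605 + 242; 605 = 2·242 + 121; 242 = 2·121 + 0 → gcd = 121; 726 = 121·6.
Back-substitution yields 34969·(-18) + 5203·(121) = 121, so one solution is u = -18·6 = -108, v = 121·6 = 726.
Solutions in u differ by 5203/121 = 43; the one in [0, 43) is -108 mod 43 = 21.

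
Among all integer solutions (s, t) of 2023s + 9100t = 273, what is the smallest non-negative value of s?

351

gcd(2023, 9100) = 7 (Euclid: 9100 = 4·2023 + 1008; 2023 = 2·1008 + 7; 1008 = 144·7 + 0), and 7 | 273.
Extended Euclid: 2023·(9) + 9100·(-2) = 7. Scale by 39: s₀ = 351.
General solution s = s₀ + 1300k; reducing mod 1300 gives s = 351 (and t = -78).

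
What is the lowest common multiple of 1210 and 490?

1210 = 2 · 5 · 11²; 490 = 2 · 5 · 7²
max exponents: 2 · 5 · 7² · 11² = 59290

59290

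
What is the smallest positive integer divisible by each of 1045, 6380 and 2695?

lcm(1045, 6380) = 1045·6380/gcd = 6667100/55 = 121220
lcm(121220, 2695) = 121220·2695/gcd = 326687900/55 = 5939780

5939780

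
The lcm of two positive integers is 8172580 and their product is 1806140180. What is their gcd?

From gcd × lcm = ab: gcd = 1806140180 / 8172580 = 221.

221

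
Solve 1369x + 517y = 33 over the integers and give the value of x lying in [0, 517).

264

Euclid: 1369 = 2·517 + 335; 517 = 1·335 + 182; 335 = 1·182 + 153; 182 = 1·153 + 29; 153 = 5·29 + 8; 29 = 3·8 + 5; 8 = 1·5 + 3; 5 = 1·3 + 2; 3 = 1·2 + 1; 2 = 2·1 + 0 → gcd = 1; 33 = 1·33.
Back-substitution yields 1369·(196) + 517·(-519) = 1, so one solution is x = 196·33 = 6468, y = -519·33 = -17127.
Solutions in x differ by 517/1 = 517; the one in [0, 517) is 6468 mod 517 = 264.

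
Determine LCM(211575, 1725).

gcd first: 211575 = 122·1725 + 1125; 1725 = 1·1125 + 600; 1125 = 1·600 + 525; 600 = 1·525 + 75; 525 = 7·75 + 0 → gcd = 75
lcm = 211575·1725/gcd = 364966875/75 = 4866225

4866225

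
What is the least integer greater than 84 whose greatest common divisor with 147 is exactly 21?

105

gcd(k, 147) = 21 forces 21 | k; write k = 21s. Then gcd(21s, 21·7) = 21·gcd(s, 7), so need gcd(s, 7) = 1.
21s > 84 gives s ≥ 5. The least s ≥ 5 coprime to 7 is 5, so k = 21·5 = 105.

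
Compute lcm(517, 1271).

657107

gcd first: 1271 = 2·517 + 237; 517 = 2·237 + 43; 237 = 5·43 + 22; 43 = 1·22 + 21; 22 = 1·21 + 1; 21 = 21·1 + 0 → gcd = 1
lcm = 517·1271/gcd = 657107/1 = 657107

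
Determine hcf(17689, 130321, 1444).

361

gcd(17689, 130321): 130321 = 7·17689 + 6498; 17689 = 2·6498 + 4693; 6498 = 1·4693 + 1805; 4693 = 2·1805 + 1083; 1805 = 1·1083 + 722; 1083 = 1·722 + 361; 722 = 2·361 + 0 → 361
gcd(361, 1444): 1444 = 4·361 + 0 → 361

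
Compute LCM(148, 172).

148 = 2² · 37; 172 = 2² · 43
max exponents: 2² · 37 · 43 = 6364

6364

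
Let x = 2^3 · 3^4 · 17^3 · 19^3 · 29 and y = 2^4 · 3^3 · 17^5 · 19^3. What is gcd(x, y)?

7278825672

min exponent per shared prime: 2^3 · 3^3 · 17^3 · 19^3 = 7278825672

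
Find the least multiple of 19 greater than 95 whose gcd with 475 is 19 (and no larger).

114

Multiples of 19 above 95: 19·6, 19·7, … . Need the cofactor coprime to 475/19 = 25.
Checking s = 6, 7, … the first with gcd(s, 25) = 1 is s = 6, giving 114.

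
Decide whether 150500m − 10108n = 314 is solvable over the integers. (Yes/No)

By Bézout, 150500m − 10108n = 314 has integer solutions iff gcd(150500, 10108) | 314.
Euclid: 150500 = 14·10108 + 8988; 10108 = 1·8988 + 1120; 8988 = 8·1120 + 28; 1120 = 40·28 + 0. gcd = 28; 314 mod 28 = 6. No.

No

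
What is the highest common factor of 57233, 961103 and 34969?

gcd(57233, 961103): 961103 = 16·57233 + 45375; 57233 = 1·45375 + 11858; 45375 = 3·11858 + 9801; 11858 = 1·9801 + 2057; 9801 = 4·2057 + 1573; 2057 = 1·1573 + 484; 1573 = 3·484 + 121; 484 = 4·121 + 0 → 121
gcd(121, 34969): 34969 = 289·121 + 0 → 121

121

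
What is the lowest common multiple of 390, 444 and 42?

390 = 2 · 3 · 5 · 13; 444 = 2² · 3 · 37; 42 = 2 · 3 · 7
lcm takes max exponent of each prime: 2² · 3 · 5 · 7 · 13 · 37 = 202020

202020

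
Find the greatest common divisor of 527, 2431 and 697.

17

527 = 17 · 31; 2431 = 11 · 13 · 17; 697 = 17 · 41
gcd takes min exponent of each prime: 17 = 17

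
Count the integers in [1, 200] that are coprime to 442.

86

Prime factors of 442: 2, 13, 17. Count integers ≤ 200 divisible by none of them.
By inclusion–exclusion: 200 − ⌊200/2⌋ − ⌊200/13⌋ − ⌊200/17⌋ + ⌊200/26⌋ + ⌊200/34⌋ + ⌊200/221⌋ − ⌊200/442⌋ = 86.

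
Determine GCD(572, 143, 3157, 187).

gcd(572, 143): 572 = 4·143 + 0 → 143
gcd(143, 3157): 3157 = 22·143 + 11; 143 = 13·11 + 0 → 11
gcd(11, 187): 187 = 17·11 + 0 → 11

11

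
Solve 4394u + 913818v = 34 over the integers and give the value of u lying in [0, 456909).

Reduce mod 913818: 4394u ≡ 34 (mod 913818). With g = gcd(4394, 913818) = 2 dividing 34, divide through: 2197u ≡ 17 (mod 456909).
Since gcd(2197, 456909) = 1, u ≡ 17·(2197)⁻¹ ≡ 40970 (mod 456909). Smallest non-negative: 40970.

40970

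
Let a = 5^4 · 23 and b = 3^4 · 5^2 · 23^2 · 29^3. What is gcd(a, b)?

575

min exponent per shared prime: 5^2 · 23 = 575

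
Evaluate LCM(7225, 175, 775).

1567825

lcm(7225, 175) = 7225·175/gcd = 1264375/25 = 50575
lcm(50575, 775) = 50575·775/gcd = 39195625/25 = 1567825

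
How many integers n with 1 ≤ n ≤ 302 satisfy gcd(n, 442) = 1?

131

442 = 2·13·17. Inclusion–exclusion on these primes:
302 − ⌊302/2⌋ − ⌊302/13⌋ − ⌊302/17⌋ + ⌊302/26⌋ + ⌊302/34⌋ + ⌊302/221⌋ − ⌊302/442⌋ = 131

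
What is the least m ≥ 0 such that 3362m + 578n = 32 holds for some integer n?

196

Reduce mod 578: 3362m ≡ 32 (mod 578). With g = gcd(3362, 578) = 2 dividing 32, divide through: 1681m ≡ 16 (mod 289).
Since gcd(1681, 289) = 1, m ≡ 16·(1681)⁻¹ ≡ 196 (mod 289). Smallest non-negative: 196.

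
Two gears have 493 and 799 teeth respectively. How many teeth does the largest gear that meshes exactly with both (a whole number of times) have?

17

Euclid: 799 = 1·493 + 306; 493 = 1·306 + 187; 306 = 1·187 + 119; 187 = 1·119 + 68; 119 = 1·68 + 51; 68 = 1·51 + 17; 51 = 3·17 + 0. Last nonzero remainder: 17.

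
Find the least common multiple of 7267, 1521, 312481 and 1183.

lcm(7267, 1521) = 7267·1521/gcd = 11053107/169 = 65403
lcm(65403, 312481) = 65403·312481/gcd = 20437194843/7267 = 2812329
lcm(2812329, 1183) = 2812329·1183/gcd = 3326985207/169 = 19686303

19686303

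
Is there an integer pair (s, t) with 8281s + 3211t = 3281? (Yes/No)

gcd(8281, 3211): 8281 = 2·3211 + 1859; 3211 = 1·1859 + 1352; 1859 = 1·1352 + 507; 1352 = 2·507 + 338; 507 = 1·338 + 169; 338 = 2·169 + 0 → 169
169 does not divide 3281, so a solution does not exist.

No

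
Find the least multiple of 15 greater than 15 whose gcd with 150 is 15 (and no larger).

45

150 = 15·10. Any m with gcd(m, 150) = 15 is a multiple of 15, say 15s, with s coprime to 10.
Need s > 15/15, so s ≥ 2. First s ≥ 2 with gcd(s, 10) = 1 is s = 3. Thus m = 15·3 = 45.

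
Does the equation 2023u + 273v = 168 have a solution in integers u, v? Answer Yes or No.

gcd(2023, 273): 2023 = 7·273 + 112; 273 = 2·112 + 49; 112 = 2·49 + 14; 49 = 3·14 + 7; 14 = 2·7 + 0 → 7
7 divides 168, so a solution exists.

Yes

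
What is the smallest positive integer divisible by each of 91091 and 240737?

gcd first: 240737 = 2·91091 + 58555; 91091 = 1·58555 + 32536; 58555 = 1·32536 + 26019; 32536 = 1·26019 + 6517; 26019 = 3·6517 + 6468; 6517 = 1·6468 + 49; 6468 = 132·49 + 0 → gcd = 49
lcm = 91091·240737/gcd = 21928974067/49 = 447530083

447530083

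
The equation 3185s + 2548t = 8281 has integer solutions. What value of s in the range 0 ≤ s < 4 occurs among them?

1

Euclid: 3185 = 1·2548 + 637; 2548 = 4·637 + 0 → gcd = 637; 8281 = 637·13.
Back-substitution yields 3185·(1) + 2548·(-1) = 637, so one solution is s = 1·13 = 13, t = -1·13 = -13.
Solutions in s differ by 2548/637 = 4; the one in [0, 4) is 13 mod 4 = 1.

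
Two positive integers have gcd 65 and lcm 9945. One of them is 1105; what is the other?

Using pq = gcd(p,q)·lcm(p,q) = 65·9945 = 646425, we get q = 646425/1105 = 585.

585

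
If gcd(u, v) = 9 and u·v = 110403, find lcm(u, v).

gcd·lcm = product, so lcm = 110403/9 = 12267.

12267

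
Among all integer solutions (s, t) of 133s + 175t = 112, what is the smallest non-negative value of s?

Reduce mod 175: 133s ≡ 112 (mod 175). With g = gcd(133, 175) = 7 dividing 112, divide through: 19s ≡ 16 (mod 25).
Since gcd(19, 25) = 1, s ≡ 16·(19)⁻¹ ≡ 14 (mod 25). Smallest non-negative: 14.

14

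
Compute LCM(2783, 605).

gcd first: 2783 = 4·605 + 363; 605 = 1·363 + 242; 363 = 1·242 + 121; 242 = 2·121 + 0 → gcd = 121
lcm = 2783·605/gcd = 1683715/121 = 13915

13915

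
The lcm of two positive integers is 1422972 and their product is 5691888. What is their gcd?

4

gcd·lcm = product, so gcd = 5691888/1422972 = 4.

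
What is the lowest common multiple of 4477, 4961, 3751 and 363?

17070801

4477 = 11² · 37; 4961 = 11² · 41; 3751 = 11² · 31; 363 = 3 · 11²
lcm takes max exponent of each prime: 3 · 11² · 31 · 37 · 41 = 17070801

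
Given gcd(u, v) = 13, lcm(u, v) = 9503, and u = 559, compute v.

u·v = gcd·lcm = 13·9503 = 123539, so v = 123539/559 = 221.

221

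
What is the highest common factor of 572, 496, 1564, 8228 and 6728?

4

572 = 2² · 11 · 13; 496 = 2⁴ · 31; 1564 = 2² · 17 · 23; 8228 = 2² · 11² · 17; 6728 = 2³ · 29²
gcd takes min exponent of each prime: 2² = 4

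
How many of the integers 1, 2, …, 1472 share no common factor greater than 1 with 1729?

Prime factors of 1729: 7, 13, 19. Count integers ≤ 1472 divisible by none of them.
By inclusion–exclusion: 1472 − ⌊1472/7⌋ − ⌊1472/13⌋ − ⌊1472/19⌋ + ⌊1472/91⌋ + ⌊1472/133⌋ + ⌊1472/247⌋ − ⌊1472/1729⌋ = 1104.

1104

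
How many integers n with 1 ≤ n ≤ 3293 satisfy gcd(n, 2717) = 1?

Prime factors of 2717: 11, 13, 19. Count integers ≤ 3293 divisible by none of them.
By inclusion–exclusion: 3293 − ⌊3293/11⌋ − ⌊3293/13⌋ − ⌊3293/19⌋ + ⌊3293/143⌋ + ⌊3293/209⌋ + ⌊3293/247⌋ − ⌊3293/2717⌋ = 2618.

2618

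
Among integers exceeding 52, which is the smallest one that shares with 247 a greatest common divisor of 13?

247 = 13·19. Any t with gcd(t, 247) = 13 is a multiple of 13, say 13s, with s coprime to 19.
Need s > 52/13, so s ≥ 5. First s ≥ 5 with gcd(s, 19) = 1 is s = 5. Thus t = 13·5 = 65.

65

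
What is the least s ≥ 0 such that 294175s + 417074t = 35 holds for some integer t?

35813

Reduce mod 417074: 294175s ≡ 35 (mod 417074). With g = gcd(294175, 417074) = 7 dividing 35, divide through: 42025s ≡ 5 (mod 59582).
Since gcd(42025, 59582) = 1, s ≡ 5·(42025)⁻¹ ≡ 35813 (mod 59582). Smallest non-negative: 35813.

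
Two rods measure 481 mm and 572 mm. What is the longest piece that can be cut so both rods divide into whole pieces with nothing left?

13

481 = 13 · 37
572 = 2² · 11 · 13
Common: 13 = 13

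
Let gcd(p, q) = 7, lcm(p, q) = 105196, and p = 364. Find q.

p·q = gcd·lcm = 7·105196 = 736372, so q = 736372/364 = 2023.

2023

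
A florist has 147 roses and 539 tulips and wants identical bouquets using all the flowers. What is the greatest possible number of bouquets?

49

147 = 3 · 7²
539 = 7² · 11
Common: 7² = 49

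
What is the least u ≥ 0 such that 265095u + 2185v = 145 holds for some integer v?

151

Reduce mod 2185: 265095u ≡ 145 (mod 2185). With g = gcd(265095, 2185) = 5 dividing 145, divide through: 53019u ≡ 29 (mod 437).
Since gcd(53019, 437) = 1, u ≡ 29·(53019)⁻¹ ≡ 151 (mod 437). Smallest non-negative: 151.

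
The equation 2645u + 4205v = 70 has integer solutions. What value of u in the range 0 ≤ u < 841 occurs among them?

gcd(2645, 4205) = 5 (Euclid: 4205 = 1·2645 + 1560; 2645 = 1·1560 + 1085; 1560 = 1·1085 + 475; 1085 = 2·475 + 135; 475 = 3·135 + 70; 135 = 1·70 + 65; 70 = 1·65 + 5; 65 = 13·5 + 0), and 5 | 70.
Extended Euclid: 2645·(-62) + 4205·(39) = 5. Scale by 14: u₀ = -868.
General solution u = u₀ + 841t; reducing mod 841 gives u = 814 (and v = -512).

814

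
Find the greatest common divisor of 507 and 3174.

3

507 = 3 · 13²
3174 = 2 · 3 · 23²
Common: 3 = 3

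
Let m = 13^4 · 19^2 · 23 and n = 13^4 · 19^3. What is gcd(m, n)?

min exponent per shared prime: 13^4 · 19^2 = 10310521

10310521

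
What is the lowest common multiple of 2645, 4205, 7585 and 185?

3374483065

2645 = 5 · 23²; 4205 = 5 · 29²; 7585 = 5 · 37 · 41; 185 = 5 · 37
lcm takes max exponent of each prime: 5 · 23² · 29² · 37 · 41 = 3374483065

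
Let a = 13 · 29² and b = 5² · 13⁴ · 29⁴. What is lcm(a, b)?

max exponent per prime: 5² · 13⁴ · 29⁴ = 505016316025

505016316025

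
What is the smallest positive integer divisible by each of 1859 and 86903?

gcd first: 86903 = 46·1859 + 1389; 1859 = 1·1389 + 470; 1389 = 2·470 + 449; 470 = 1·449 + 21; 449 = 21·21 + 8; 21 = 2·8 + 5; 8 = 1·5 + 3; 5 = 1·3 + 2; 3 = 1·2 + 1; 2 = 2·1 + 0 → gcd = 1
lcm = 1859·86903/gcd = 161552677/1 = 161552677

161552677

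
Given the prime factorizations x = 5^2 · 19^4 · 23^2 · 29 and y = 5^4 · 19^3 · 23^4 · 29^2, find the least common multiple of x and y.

max exponent per prime: 5^4 · 19^4 · 23^4 · 29^2 = 19169101678875625

19169101678875625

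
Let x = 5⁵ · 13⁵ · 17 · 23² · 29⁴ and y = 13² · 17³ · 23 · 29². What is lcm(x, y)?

2132854408707272940625

max exponent per prime: 5⁵ · 13⁵ · 17³ · 23² · 29⁴ = 2132854408707272940625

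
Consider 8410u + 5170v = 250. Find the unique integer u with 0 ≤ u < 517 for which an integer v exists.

gcd(8410, 5170) = 10 (Euclid: 8410 = 1·5170 + 3240; 5170 = 1·3240 + 1930; 3240 = 1·1930 + 1310; 1930 = 1·1310 + 620; 1310 = 2·620 + 70; 620 = 8·70 + 60; 70 = 1·60 + 10; 60 = 6·10 + 0), and 10 | 250.
Extended Euclid: 8410·(75) + 5170·(-122) = 10. Scale by 25: u₀ = 1875.
General solution u = u₀ + 517t; reducing mod 517 gives u = 324 (and v = -527).

324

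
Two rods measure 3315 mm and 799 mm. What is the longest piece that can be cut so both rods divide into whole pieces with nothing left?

17

Euclid: 3315 = 4·799 + 119; 799 = 6·119 + 85; 119 = 1·85 + 34; 85 = 2·34 + 17; 34 = 2·17 + 0. Last nonzero remainder: 17.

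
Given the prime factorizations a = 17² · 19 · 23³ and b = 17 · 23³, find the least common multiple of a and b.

max exponent per prime: 17² · 19 · 23³ = 66808997

66808997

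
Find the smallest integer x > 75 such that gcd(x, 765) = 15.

765 = 15·51. Any x with gcd(x, 765) = 15 is a multiple of 15, say 15s, with s coprime to 51.
Need s > 75/15, so s ≥ 6. First s ≥ 6 with gcd(s, 51) = 1 is s = 7. Thus x = 15·7 = 105.

105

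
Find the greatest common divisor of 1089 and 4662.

9

Euclid: 4662 = 4·1089 + 306; 1089 = 3·306 + 171; 306 = 1·171 + 135; 171 = 1·135 + 36; 135 = 3·36 + 27; 36 = 1·27 + 9; 27 = 3·9 + 0. Last nonzero remainder: 9.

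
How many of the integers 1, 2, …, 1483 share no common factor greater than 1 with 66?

Prime factors of 66: 2, 3, 11. Count integers ≤ 1483 divisible by none of them.
By inclusion–exclusion: 1483 − ⌊1483/2⌋ − ⌊1483/3⌋ − ⌊1483/11⌋ + ⌊1483/6⌋ + ⌊1483/22⌋ + ⌊1483/33⌋ − ⌊1483/66⌋ = 450.

450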